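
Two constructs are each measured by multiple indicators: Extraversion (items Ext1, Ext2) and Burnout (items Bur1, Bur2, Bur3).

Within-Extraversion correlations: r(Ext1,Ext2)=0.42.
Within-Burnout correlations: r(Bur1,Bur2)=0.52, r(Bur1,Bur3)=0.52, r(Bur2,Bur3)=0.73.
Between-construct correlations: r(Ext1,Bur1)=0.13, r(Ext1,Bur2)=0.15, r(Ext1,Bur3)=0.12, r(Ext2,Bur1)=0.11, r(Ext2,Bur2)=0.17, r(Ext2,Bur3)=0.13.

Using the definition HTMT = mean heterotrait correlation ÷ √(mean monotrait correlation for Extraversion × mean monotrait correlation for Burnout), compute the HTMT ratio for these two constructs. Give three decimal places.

Between-construct mean = 0.81/6 = 0.1350.
Mean within-Ext = 0.42/1 = 0.4200; mean within-Bur = 1.77/3 = 0.5900.
Geometric mean = √(0.4200 × 0.5900) = 0.4978.
HTMT = 0.1350 / 0.4978 = 0.271.

0.271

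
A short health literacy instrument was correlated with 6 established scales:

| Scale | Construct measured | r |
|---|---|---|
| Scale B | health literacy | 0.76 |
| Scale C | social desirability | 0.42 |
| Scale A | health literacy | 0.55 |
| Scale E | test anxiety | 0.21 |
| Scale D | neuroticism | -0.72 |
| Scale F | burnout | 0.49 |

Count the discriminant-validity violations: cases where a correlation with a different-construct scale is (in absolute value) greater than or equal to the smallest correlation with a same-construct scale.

1

Convergent (same construct = health literacy): Scale B, Scale A.
Smallest convergent = 0.55. Discriminant |r|: 0.42, 0.21, 0.72, 0.49; count ≥ 0.55 → 1.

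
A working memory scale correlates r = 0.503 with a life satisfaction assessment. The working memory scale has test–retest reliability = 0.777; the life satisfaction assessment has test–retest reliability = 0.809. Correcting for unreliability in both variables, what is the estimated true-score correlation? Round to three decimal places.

0.634

r_true = r_obs / √(r_xx · r_yy) = 0.503 / √(0.777 × 0.809) = 0.503 / √0.628593 = 0.503 / 0.7928 ≈ 0.634.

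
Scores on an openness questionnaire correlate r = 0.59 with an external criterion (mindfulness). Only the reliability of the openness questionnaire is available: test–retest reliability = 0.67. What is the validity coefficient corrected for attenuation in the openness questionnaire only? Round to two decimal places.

0.72

Single correction: r_c = r_obs / √r_xx = 0.59 / √0.67 = 0.59 / 0.8185 ≈ 0.72.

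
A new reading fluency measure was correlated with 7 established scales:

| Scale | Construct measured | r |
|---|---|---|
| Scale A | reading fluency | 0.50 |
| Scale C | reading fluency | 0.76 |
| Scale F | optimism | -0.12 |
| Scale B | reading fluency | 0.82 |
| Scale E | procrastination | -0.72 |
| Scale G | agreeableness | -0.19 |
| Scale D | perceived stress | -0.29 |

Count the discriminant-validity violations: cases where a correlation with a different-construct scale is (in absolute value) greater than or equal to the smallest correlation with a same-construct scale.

1

Convergent (same construct = reading fluency): Scale A, Scale C, Scale B.
Smallest convergent = 0.50. Discriminant |r|: 0.12, 0.72, 0.19, 0.29; count ≥ 0.50 → 1.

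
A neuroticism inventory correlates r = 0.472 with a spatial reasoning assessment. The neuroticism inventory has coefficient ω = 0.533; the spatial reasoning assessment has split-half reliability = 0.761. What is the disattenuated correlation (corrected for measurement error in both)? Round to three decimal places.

r_true = r_obs / √(r_xx · r_yy) = 0.472 / √(0.533 × 0.761) = 0.472 / √0.405613 = 0.472 / 0.6369 ≈ 0.741.

0.741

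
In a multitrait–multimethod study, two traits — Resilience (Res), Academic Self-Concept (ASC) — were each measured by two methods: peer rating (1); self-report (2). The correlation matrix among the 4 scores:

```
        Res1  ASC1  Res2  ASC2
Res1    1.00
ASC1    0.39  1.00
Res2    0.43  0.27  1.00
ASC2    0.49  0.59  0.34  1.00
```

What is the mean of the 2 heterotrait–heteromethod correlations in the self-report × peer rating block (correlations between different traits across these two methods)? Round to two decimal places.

HTHM values (method 2 × method 1): 0.27, 0.49; mean = 0.76/2 = 0.38.

0.38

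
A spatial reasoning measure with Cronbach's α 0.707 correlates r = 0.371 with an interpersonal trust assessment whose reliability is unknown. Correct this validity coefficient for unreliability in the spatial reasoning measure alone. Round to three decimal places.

Single correction: r_c = r_obs / √r_xx = 0.371 / √0.707 = 0.371 / 0.8408 ≈ 0.441.

0.441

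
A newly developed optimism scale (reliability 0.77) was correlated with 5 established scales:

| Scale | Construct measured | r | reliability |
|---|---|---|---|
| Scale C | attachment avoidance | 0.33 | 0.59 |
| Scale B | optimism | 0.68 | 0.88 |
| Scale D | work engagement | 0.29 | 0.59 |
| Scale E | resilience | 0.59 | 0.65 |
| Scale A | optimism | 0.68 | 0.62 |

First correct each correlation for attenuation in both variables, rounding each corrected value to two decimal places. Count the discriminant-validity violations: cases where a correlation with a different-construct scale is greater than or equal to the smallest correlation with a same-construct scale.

Disattenuated r (r / √(r_scale · r_new)):
  Scale C (disc): 0.33 / √(0.59·0.77) = 0.49
  Scale B (conv): 0.68 / √(0.88·0.77) = 0.83
  Scale D (disc): 0.29 / √(0.59·0.77) = 0.43
  Scale E (disc): 0.59 / √(0.65·0.77) = 0.83
  Scale A (conv): 0.68 / √(0.62·0.77) = 0.98
Smallest convergent = 0.83. Discriminant values: 0.49, 0.43, 0.83; count ≥ 0.83 → 1.

1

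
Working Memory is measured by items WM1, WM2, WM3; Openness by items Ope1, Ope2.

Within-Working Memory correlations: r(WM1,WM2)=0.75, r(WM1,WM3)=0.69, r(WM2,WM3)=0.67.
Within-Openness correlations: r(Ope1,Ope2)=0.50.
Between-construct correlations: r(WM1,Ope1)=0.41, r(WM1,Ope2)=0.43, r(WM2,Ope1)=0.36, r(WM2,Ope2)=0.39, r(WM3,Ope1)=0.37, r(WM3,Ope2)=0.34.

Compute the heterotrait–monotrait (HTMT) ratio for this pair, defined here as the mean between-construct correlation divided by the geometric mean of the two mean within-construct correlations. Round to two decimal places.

0.65

Between-construct mean = 2.30/6 = 0.3833.
Mean within-WM = 2.11/3 = 0.7033; mean within-Ope = 0.50/1 = 0.5000.
Geometric mean = √(0.7033 × 0.5000) = 0.5930.
HTMT = 0.3833 / 0.5930 = 0.65.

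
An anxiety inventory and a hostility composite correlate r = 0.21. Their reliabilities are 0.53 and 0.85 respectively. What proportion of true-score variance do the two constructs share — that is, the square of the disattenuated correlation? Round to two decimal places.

0.10

Disattenuated r = 0.21 / √(0.53 × 0.85) = 0.21 / 0.6712 = 0.3129.
Shared true-score variance = 0.3129² = 0.0979 ≈ 0.10.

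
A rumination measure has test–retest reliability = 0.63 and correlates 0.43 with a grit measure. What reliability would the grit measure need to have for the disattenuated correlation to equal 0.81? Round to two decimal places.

r_true = r_obs / √(r_xx · r_yy) ⇒ 0.81 = 0.43 / √(0.63 · r_yy).
√(0.63 · r_yy) = 0.43 / 0.81 = 0.5309; 0.63 · r_yy = 0.2819; r_yy = 0.2819 / 0.63 ≈ 0.45.

0.45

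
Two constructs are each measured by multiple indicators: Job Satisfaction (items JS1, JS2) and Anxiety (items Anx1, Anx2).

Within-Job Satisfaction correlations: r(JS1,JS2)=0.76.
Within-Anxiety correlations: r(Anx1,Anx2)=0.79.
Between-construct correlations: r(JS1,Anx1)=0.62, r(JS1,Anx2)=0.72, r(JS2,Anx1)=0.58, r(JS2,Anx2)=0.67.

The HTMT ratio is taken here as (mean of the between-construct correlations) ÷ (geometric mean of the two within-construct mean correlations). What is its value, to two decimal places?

0.84

Mean between = 2.59/4 = 0.6475.
Mean within-JS = 0.76/1 = 0.7600; mean within-Anx = 0.79/1 = 0.7900.
Geometric mean = √(0.7600 × 0.7900) = 0.7749.
HTMT = 0.6475 / 0.7749 = 0.84.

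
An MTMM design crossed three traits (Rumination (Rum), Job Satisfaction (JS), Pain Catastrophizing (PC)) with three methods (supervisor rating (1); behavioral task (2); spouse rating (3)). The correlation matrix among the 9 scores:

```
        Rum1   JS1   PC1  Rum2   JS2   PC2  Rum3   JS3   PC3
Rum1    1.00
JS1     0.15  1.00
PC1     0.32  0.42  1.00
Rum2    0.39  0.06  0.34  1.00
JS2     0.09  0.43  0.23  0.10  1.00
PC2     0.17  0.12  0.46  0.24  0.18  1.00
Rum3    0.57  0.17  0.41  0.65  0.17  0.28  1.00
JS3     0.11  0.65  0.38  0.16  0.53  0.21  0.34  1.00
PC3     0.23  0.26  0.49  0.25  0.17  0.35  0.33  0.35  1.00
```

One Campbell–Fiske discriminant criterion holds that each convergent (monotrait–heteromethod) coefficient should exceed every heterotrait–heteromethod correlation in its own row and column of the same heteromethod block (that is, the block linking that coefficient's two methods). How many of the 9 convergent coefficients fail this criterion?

0

Each convergent coefficient versus the relevant comparison correlations:
Rum (methods 1·2): 0.39 vs {0.09, 0.06, 0.17, 0.34} → pass.
Rum (methods 1·3): 0.57 vs {0.11, 0.17, 0.23, 0.41} → pass.
Rum (methods 2·3): 0.65 vs {0.16, 0.17, 0.25, 0.28} → pass.
JS (methods 1·2): 0.43 vs {0.06, 0.09, 0.12, 0.23} → pass.
JS (methods 1·3): 0.65 vs {0.17, 0.11, 0.26, 0.38} → pass.
JS (methods 2·3): 0.53 vs {0.17, 0.16, 0.17, 0.21} → pass.
PC (methods 1·2): 0.46 vs {0.34, 0.17, 0.23, 0.12} → pass.
PC (methods 1·3): 0.49 vs {0.41, 0.23, 0.38, 0.26} → pass.
PC (methods 2·3): 0.35 vs {0.28, 0.25, 0.21, 0.17} → pass.
0 of 9 fail.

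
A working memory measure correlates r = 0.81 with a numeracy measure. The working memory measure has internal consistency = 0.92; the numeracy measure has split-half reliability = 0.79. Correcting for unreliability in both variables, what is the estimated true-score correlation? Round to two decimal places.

0.95

r_true = r_obs / √(r_xx · r_yy) = 0.81 / √(0.92 × 0.79) = 0.81 / √0.7268 = 0.81 / 0.8525 ≈ 0.95.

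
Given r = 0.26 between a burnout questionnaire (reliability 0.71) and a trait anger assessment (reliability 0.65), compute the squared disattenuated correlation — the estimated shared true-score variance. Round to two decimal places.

Disattenuated r = 0.26 / √(0.71 × 0.65) = 0.26 / 0.6793 = 0.3827.
Shared true-score variance = 0.3827² = 0.1465 ≈ 0.15.

0.15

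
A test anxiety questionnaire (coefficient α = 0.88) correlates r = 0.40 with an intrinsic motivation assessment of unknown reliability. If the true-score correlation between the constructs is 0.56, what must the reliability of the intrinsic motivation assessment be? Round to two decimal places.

0.58

r_true = r_obs / √(r_xx · r_yy) ⇒ 0.56 = 0.40 / √(0.88 · r_yy).
√(0.88 · r_yy) = 0.40 / 0.56 = 0.7143; 0.88 · r_yy = 0.5102; r_yy = 0.5102 / 0.88 ≈ 0.58.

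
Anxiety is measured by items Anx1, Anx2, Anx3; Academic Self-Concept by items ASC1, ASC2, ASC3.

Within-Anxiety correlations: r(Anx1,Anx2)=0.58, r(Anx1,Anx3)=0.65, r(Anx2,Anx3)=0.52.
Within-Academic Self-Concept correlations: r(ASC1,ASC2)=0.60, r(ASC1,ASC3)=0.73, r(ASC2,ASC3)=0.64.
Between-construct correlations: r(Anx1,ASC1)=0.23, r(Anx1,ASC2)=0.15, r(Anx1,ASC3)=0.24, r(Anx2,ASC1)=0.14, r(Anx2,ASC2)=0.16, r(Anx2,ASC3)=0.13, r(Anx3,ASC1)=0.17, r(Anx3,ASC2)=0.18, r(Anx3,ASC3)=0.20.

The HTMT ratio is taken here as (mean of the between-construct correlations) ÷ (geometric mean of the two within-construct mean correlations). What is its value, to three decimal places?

Mean heterotrait r = 1.60/9 = 0.1778.
Mean within-Anx = 1.75/3 = 0.5833; mean within-ASC = 1.97/3 = 0.6567.
Geometric mean = √(0.5833 × 0.6567) = 0.6189.
HTMT = 0.1778 / 0.6189 = 0.287.

0.287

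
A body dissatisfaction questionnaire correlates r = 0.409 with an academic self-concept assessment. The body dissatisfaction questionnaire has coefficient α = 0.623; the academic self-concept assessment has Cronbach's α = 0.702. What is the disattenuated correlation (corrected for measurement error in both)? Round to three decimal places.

r_true = r_obs / √(r_xx · r_yy) = 0.409 / √(0.623 × 0.702) = 0.409 / √0.437346 = 0.409 / 0.6613 ≈ 0.618.

0.618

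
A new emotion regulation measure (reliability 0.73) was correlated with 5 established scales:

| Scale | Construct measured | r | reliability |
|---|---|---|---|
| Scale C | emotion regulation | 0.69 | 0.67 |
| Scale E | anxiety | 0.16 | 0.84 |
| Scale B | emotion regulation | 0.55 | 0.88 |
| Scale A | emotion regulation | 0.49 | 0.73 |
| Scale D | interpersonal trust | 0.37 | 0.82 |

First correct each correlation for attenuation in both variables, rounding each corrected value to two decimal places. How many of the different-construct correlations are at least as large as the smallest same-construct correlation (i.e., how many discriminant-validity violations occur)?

0

Disattenuated r (r / √(r_scale · r_new)):
  Scale C (conv): 0.69 / √(0.67·0.73) = 0.99
  Scale E (disc): 0.16 / √(0.84·0.73) = 0.20
  Scale B (conv): 0.55 / √(0.88·0.73) = 0.69
  Scale A (conv): 0.49 / √(0.73·0.73) = 0.67
  Scale D (disc): 0.37 / √(0.82·0.73) = 0.48
Smallest convergent = 0.67. Discriminant values: 0.20, 0.48; count ≥ 0.67 → 0.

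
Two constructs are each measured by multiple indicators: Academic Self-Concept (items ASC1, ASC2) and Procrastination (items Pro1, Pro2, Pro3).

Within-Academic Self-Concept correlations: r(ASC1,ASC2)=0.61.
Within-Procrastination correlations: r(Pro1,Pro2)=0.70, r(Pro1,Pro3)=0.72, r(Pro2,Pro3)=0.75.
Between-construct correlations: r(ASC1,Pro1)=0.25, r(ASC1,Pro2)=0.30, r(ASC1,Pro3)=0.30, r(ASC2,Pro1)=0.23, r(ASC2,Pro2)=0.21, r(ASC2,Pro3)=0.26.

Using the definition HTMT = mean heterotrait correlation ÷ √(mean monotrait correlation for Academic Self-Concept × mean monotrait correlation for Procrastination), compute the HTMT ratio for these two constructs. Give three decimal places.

Mean between = 1.55/6 = 0.2583.
Mean within-ASC = 0.61/1 = 0.6100; mean within-Pro = 2.17/3 = 0.7233.
Geometric mean = √(0.6100 × 0.7233) = 0.6642.
HTMT = 0.2583 / 0.6642 = 0.389.

0.389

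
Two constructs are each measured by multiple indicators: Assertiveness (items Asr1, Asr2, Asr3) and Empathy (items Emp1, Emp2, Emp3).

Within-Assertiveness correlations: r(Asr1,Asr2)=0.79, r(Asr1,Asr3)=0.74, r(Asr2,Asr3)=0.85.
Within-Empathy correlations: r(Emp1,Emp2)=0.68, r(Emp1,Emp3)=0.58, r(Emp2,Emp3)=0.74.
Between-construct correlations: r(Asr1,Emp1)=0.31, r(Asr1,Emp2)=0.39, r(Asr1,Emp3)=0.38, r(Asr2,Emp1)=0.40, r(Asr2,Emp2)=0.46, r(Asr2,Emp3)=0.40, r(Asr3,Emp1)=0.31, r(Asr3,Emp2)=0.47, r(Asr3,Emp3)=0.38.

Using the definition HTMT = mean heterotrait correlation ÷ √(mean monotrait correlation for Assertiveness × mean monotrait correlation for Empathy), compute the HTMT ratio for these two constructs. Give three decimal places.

0.535

Mean heterotrait r = 3.50/9 = 0.3889.
Mean within-Asr = 2.38/3 = 0.7933; mean within-Emp = 2.00/3 = 0.6667.
Geometric mean = √(0.7933 × 0.6667) = 0.7273.
HTMT = 0.3889 / 0.7273 = 0.535.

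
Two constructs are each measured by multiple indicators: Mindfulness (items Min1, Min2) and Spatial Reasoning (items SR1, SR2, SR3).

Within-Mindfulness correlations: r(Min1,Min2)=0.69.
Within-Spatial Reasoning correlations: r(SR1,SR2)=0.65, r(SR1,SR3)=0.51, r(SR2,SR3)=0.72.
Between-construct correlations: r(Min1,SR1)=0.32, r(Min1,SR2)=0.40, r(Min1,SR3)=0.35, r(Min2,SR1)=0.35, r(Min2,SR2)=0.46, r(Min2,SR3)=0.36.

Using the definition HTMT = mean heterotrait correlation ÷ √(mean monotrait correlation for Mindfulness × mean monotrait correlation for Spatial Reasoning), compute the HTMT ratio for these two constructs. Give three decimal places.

0.568

Mean heterotrait r = 2.24/6 = 0.3733.
Mean within-Min = 0.69/1 = 0.6900; mean within-SR = 1.88/3 = 0.6267.
Geometric mean = √(0.6900 × 0.6267) = 0.6576.
HTMT = 0.3733 / 0.6576 = 0.568.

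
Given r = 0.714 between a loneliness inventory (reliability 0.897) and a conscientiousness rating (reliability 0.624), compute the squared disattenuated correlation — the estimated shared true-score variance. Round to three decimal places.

0.911

Disattenuated r = 0.714 / √(0.897 × 0.624) = 0.714 / 0.7481 = 0.9544.
Shared true-score variance = 0.9544² = 0.9109 ≈ 0.911.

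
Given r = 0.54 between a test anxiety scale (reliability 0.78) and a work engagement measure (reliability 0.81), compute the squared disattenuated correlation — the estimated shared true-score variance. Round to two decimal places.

0.46

Disattenuated r = 0.54 / √(0.78 × 0.81) = 0.54 / 0.7949 = 0.6793.
Shared true-score variance = 0.6793² = 0.4614 ≈ 0.46.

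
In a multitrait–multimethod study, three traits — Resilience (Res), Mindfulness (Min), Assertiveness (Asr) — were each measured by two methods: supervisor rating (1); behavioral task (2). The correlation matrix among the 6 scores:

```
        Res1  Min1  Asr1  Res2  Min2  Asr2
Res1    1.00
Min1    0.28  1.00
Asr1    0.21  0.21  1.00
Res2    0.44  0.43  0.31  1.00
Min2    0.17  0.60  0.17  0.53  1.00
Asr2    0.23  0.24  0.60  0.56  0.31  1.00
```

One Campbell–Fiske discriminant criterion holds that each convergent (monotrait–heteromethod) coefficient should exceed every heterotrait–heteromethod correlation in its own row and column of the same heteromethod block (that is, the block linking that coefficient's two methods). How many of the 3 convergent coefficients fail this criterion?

Each convergent coefficient versus the relevant comparison correlations:
Res (methods 1·2): 0.44 vs {0.17, 0.43, 0.23, 0.31} → pass.
Min (methods 1·2): 0.60 vs {0.43, 0.17, 0.24, 0.17} → pass.
Asr (methods 1·2): 0.60 vs {0.31, 0.23, 0.17, 0.24} → pass.
0 of 3 fail.

0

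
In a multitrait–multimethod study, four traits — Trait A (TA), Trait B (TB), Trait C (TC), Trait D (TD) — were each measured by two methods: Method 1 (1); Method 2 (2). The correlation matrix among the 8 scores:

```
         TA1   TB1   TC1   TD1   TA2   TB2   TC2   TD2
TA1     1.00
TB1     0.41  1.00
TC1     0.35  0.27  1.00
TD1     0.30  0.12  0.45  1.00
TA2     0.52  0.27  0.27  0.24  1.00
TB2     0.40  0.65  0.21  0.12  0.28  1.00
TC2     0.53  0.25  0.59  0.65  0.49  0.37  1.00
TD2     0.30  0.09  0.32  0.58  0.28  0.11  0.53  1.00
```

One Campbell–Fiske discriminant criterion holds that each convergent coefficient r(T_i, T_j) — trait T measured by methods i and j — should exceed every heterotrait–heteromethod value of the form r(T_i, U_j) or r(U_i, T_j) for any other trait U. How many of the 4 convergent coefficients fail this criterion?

3

Checking each validity diagonal entry against its comparison values:
TA (methods 1·2): 0.52 vs {0.40, 0.27, 0.53, 0.27, 0.30, 0.24} → fail.
TB (methods 1·2): 0.65 vs {0.27, 0.40, 0.25, 0.21, 0.09, 0.12} → pass.
TC (methods 1·2): 0.59 vs {0.27, 0.53, 0.21, 0.25, 0.32, 0.65} → fail.
TD (methods 1·2): 0.58 vs {0.24, 0.30, 0.12, 0.09, 0.65, 0.32} → fail.
3 of 4 fail.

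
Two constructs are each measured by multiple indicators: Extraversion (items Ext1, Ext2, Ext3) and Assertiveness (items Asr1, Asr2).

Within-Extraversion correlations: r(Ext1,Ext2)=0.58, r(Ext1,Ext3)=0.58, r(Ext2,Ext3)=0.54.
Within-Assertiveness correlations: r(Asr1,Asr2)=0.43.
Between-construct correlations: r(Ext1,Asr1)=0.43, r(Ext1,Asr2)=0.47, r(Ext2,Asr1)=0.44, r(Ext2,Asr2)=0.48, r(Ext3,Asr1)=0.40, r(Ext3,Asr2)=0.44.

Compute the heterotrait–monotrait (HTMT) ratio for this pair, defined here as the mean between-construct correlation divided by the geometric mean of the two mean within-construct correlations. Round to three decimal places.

0.898

Between-construct mean = 2.66/6 = 0.4433.
Mean within-Ext = 1.70/3 = 0.5667; mean within-Asr = 0.43/1 = 0.4300.
Geometric mean = √(0.5667 × 0.4300) = 0.4936.
HTMT = 0.4433 / 0.4936 = 0.898.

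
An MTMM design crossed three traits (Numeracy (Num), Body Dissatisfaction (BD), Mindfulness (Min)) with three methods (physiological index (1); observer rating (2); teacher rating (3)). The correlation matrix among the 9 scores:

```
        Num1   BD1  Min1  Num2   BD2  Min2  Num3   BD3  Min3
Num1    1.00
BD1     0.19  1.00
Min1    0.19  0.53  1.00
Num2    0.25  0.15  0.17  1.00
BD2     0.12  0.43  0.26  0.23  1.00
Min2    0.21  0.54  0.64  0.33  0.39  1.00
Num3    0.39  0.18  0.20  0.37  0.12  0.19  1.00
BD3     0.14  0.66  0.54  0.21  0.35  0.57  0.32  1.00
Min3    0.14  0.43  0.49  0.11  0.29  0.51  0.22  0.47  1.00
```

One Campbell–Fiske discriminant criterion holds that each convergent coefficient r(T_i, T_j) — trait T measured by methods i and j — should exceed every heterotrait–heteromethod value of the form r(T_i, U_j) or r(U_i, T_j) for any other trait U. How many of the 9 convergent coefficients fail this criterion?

Convergent coefficients and their comparison sets:
Num (methods 1·2): 0.25 vs {0.12, 0.15, 0.21, 0.17} → pass.
Num (methods 1·3): 0.39 vs {0.14, 0.18, 0.14, 0.20} → pass.
Num (methods 2·3): 0.37 vs {0.21, 0.12, 0.11, 0.19} → pass.
BD (methods 1·2): 0.43 vs {0.15, 0.12, 0.54, 0.26} → fail.
BD (methods 1·3): 0.66 vs {0.18, 0.14, 0.43, 0.54} → pass.
BD (methods 2·3): 0.35 vs {0.12, 0.21, 0.29, 0.57} → fail.
Min (methods 1·2): 0.64 vs {0.17, 0.21, 0.26, 0.54} → pass.
Min (methods 1·3): 0.49 vs {0.20, 0.14, 0.54, 0.43} → fail.
Min (methods 2·3): 0.51 vs {0.19, 0.11, 0.57, 0.29} → fail.
4 of 9 fail.

4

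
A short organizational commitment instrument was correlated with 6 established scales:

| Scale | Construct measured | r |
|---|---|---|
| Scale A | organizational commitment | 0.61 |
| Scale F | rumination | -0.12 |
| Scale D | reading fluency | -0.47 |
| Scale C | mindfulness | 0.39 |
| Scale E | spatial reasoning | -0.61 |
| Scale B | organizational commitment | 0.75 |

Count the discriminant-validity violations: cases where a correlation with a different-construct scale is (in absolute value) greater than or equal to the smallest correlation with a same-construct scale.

Convergent (same construct = organizational commitment): Scale A, Scale B.
Smallest convergent = 0.61. Discriminant |r|: 0.12, 0.47, 0.39, 0.61; count ≥ 0.61 → 1.

1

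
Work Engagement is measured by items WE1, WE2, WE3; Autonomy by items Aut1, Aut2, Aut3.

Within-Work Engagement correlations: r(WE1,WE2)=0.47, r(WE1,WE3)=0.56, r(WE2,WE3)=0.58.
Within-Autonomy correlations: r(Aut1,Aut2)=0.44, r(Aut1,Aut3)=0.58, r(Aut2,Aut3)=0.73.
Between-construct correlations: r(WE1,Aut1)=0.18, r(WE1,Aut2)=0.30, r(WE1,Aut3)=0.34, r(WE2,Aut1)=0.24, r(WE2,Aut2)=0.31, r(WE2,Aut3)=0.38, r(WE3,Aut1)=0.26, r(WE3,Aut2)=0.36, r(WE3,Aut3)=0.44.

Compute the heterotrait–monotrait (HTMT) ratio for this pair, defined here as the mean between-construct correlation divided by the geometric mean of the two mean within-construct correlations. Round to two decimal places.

0.56

Between-construct mean = 2.81/9 = 0.3122.
Mean within-WE = 1.61/3 = 0.5367; mean within-Aut = 1.75/3 = 0.5833.
Geometric mean = √(0.5367 × 0.5833) = 0.5595.
HTMT = 0.3122 / 0.5595 = 0.56.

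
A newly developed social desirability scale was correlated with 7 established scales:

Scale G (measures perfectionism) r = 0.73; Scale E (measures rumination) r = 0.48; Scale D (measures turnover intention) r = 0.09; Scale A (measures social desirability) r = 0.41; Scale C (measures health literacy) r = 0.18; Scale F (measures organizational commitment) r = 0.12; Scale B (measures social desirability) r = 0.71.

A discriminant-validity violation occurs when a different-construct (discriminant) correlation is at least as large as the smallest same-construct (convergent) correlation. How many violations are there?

Convergent (same construct = social desirability): Scale A, Scale B.
Smallest convergent = 0.41. Discriminant values: 0.73, 0.48, 0.09, 0.18, 0.12; count ≥ 0.41 → 2.

2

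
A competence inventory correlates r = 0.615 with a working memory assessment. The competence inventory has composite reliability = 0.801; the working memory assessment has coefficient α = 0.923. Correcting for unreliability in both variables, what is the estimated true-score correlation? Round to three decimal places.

0.715

r_true = r_obs / √(r_xx · r_yy) = 0.615 / √(0.801 × 0.923) = 0.615 / √0.739323 = 0.615 / 0.8598 ≈ 0.715.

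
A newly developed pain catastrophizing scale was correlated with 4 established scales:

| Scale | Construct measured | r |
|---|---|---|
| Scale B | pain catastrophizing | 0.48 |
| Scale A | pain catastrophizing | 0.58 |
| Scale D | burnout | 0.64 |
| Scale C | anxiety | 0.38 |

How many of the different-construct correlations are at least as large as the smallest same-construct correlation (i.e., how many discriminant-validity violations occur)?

Convergent (same construct = pain catastrophizing): Scale B, Scale A.
Smallest convergent = 0.48. Discriminant values: 0.64, 0.38; count ≥ 0.48 → 1.

1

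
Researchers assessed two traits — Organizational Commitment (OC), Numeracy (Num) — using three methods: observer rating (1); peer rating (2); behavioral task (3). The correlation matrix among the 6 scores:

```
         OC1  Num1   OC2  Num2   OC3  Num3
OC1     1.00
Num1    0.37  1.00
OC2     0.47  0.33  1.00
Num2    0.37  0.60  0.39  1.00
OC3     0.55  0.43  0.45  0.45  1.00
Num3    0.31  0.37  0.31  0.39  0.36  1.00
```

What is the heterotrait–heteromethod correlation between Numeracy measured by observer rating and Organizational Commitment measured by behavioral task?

Different traits and methods: r(Num1, OC3) = 0.43.

0.43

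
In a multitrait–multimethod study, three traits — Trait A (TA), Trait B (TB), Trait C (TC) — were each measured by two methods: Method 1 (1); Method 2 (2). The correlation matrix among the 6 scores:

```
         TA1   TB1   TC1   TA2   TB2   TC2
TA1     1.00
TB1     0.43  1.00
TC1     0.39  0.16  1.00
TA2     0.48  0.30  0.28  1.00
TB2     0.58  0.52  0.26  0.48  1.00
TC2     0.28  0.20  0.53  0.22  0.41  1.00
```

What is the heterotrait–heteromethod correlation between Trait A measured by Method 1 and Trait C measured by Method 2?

0.28

Different traits and methods: r(TA1, TC2) = 0.28.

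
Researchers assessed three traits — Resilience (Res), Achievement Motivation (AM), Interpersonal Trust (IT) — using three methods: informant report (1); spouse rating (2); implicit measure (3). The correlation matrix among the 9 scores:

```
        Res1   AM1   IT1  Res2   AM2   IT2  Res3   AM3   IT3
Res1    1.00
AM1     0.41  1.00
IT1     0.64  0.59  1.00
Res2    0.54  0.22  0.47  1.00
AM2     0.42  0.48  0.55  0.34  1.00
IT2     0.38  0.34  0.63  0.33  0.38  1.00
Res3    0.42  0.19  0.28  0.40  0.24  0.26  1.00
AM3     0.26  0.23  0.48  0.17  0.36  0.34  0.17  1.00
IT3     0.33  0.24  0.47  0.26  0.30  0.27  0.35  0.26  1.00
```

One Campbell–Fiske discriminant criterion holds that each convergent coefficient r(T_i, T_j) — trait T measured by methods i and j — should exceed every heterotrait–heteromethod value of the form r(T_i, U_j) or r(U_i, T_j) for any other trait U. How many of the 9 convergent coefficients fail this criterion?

4

Checking each validity diagonal entry against its comparison values:
Res (methods 1·2): 0.54 vs {0.42, 0.22, 0.38, 0.47} → pass.
Res (methods 1·3): 0.42 vs {0.26, 0.19, 0.33, 0.28} → pass.
Res (methods 2·3): 0.40 vs {0.17, 0.24, 0.26, 0.26} → pass.
AM (methods 1·2): 0.48 vs {0.22, 0.42, 0.34, 0.55} → fail.
AM (methods 1·3): 0.23 vs {0.19, 0.26, 0.24, 0.48} → fail.
AM (methods 2·3): 0.36 vs {0.24, 0.17, 0.30, 0.34} → pass.
IT (methods 1·2): 0.63 vs {0.47, 0.38, 0.55, 0.34} → pass.
IT (methods 1·3): 0.47 vs {0.28, 0.33, 0.48, 0.24} → fail.
IT (methods 2·3): 0.27 vs {0.26, 0.26, 0.34, 0.30} → fail.
4 of 9 fail.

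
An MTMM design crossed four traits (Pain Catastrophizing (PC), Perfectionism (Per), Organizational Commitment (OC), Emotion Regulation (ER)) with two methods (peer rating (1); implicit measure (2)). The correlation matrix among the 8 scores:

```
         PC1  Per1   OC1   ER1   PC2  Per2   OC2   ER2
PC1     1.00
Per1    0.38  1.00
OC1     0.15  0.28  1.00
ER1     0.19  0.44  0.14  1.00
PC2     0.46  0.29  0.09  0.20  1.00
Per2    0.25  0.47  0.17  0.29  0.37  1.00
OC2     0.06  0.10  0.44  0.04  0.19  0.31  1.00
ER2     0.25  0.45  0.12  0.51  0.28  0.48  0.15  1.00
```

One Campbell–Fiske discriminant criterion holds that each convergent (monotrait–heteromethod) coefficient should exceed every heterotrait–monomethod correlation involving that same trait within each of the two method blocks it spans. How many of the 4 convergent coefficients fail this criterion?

Checking each validity diagonal entry against its comparison values:
PC (methods 1·2): 0.46 vs {0.38, 0.37, 0.15, 0.19, 0.19, 0.28} → pass.
Per (methods 1·2): 0.47 vs {0.38, 0.37, 0.28, 0.31, 0.44, 0.48} → fail.
OC (methods 1·2): 0.44 vs {0.15, 0.19, 0.28, 0.31, 0.14, 0.15} → pass.
ER (methods 1·2): 0.51 vs {0.19, 0.28, 0.44, 0.48, 0.14, 0.15} → pass.
1 of 4 fail.

1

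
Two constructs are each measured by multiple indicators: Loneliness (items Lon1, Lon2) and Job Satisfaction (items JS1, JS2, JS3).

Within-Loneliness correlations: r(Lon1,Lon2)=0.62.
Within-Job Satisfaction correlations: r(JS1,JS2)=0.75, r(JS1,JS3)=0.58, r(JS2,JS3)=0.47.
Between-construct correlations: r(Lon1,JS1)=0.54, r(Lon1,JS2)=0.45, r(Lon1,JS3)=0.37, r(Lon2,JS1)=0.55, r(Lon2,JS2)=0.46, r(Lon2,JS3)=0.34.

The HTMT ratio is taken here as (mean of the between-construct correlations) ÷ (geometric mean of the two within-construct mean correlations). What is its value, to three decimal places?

0.741

Mean between = 2.71/6 = 0.4517.
Mean within-Lon = 0.62/1 = 0.6200; mean within-JS = 1.80/3 = 0.6000.
Geometric mean = √(0.6200 × 0.6000) = 0.6099.
HTMT = 0.4517 / 0.6099 = 0.741.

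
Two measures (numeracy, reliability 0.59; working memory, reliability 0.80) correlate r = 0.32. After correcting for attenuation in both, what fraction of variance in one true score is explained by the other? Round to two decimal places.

0.22

Disattenuated r = 0.32 / √(0.59 × 0.80) = 0.32 / 0.6870 = 0.4658.
Shared true-score variance = 0.4658² = 0.2170 ≈ 0.22.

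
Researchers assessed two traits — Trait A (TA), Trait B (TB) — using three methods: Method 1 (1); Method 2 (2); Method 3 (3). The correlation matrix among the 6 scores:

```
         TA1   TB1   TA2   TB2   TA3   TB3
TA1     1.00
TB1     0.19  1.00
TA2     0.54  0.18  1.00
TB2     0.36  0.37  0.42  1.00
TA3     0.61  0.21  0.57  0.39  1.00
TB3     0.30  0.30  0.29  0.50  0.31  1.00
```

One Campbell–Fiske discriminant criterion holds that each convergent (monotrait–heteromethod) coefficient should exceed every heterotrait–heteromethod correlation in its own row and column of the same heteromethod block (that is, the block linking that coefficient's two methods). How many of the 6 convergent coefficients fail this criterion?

1

Convergent coefficients and their comparison sets:
TA (methods 1·2): 0.54 vs {0.36, 0.18} → pass.
TA (methods 1·3): 0.61 vs {0.30, 0.21} → pass.
TA (methods 2·3): 0.57 vs {0.29, 0.39} → pass.
TB (methods 1·2): 0.37 vs {0.18, 0.36} → pass.
TB (methods 1·3): 0.30 vs {0.21, 0.30} → fail.
TB (methods 2·3): 0.50 vs {0.39, 0.29} → pass.
1 of 6 fail.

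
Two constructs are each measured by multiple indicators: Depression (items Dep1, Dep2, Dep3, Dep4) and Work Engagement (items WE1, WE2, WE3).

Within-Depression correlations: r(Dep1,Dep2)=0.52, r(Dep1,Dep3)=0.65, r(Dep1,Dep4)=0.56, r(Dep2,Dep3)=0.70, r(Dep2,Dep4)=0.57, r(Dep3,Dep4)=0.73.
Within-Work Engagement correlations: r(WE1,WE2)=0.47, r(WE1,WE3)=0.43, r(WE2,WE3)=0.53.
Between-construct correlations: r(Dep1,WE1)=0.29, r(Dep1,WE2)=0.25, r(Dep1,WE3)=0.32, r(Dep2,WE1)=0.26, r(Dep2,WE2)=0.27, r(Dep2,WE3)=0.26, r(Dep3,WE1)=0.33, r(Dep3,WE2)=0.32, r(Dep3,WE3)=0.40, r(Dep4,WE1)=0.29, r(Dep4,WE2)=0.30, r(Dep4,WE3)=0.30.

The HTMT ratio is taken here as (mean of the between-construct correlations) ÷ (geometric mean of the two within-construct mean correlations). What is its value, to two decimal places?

0.55

Mean between = 3.59/12 = 0.2992.
Mean within-Dep = 3.73/6 = 0.6217; mean within-WE = 1.43/3 = 0.4767.
Geometric mean = √(0.6217 × 0.4767) = 0.5444.
HTMT = 0.2992 / 0.5444 = 0.55.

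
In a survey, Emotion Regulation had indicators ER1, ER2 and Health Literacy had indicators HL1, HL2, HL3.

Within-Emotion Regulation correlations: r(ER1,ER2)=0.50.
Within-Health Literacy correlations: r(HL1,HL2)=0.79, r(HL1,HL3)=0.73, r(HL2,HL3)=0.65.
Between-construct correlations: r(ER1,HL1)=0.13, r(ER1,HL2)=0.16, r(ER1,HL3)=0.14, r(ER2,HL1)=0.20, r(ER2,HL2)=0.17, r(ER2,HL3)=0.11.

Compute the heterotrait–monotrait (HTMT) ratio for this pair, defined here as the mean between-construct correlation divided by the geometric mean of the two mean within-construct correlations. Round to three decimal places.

Mean heterotrait r = 0.91/6 = 0.1517.
Mean within-ER = 0.50/1 = 0.5000; mean within-HL = 2.17/3 = 0.7233.
Geometric mean = √(0.5000 × 0.7233) = 0.6014.
HTMT = 0.1517 / 0.6014 = 0.252.

0.252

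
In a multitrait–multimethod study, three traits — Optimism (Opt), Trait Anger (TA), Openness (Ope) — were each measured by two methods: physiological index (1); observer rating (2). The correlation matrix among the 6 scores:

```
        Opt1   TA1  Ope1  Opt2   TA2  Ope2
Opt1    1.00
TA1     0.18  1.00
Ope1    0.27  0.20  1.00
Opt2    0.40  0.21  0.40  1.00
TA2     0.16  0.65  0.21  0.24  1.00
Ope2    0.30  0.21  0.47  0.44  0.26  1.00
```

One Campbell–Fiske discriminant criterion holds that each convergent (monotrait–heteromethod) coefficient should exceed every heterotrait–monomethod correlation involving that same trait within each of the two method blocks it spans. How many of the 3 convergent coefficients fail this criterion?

Checking each validity diagonal entry against its comparison values:
Opt (methods 1·2): 0.40 vs {0.18, 0.24, 0.27, 0.44} → fail.
TA (methods 1·2): 0.65 vs {0.18, 0.24, 0.20, 0.26} → pass.
Ope (methods 1·2): 0.47 vs {0.27, 0.44, 0.20, 0.26} → pass.
1 of 3 fail.

1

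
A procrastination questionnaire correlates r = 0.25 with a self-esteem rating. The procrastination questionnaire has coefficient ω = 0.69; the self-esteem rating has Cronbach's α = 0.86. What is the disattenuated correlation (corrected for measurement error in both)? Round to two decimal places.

0.32

r_true = r_obs / √(r_xx · r_yy) = 0.25 / √(0.69 × 0.86) = 0.25 / √0.5934 = 0.25 / 0.7703 ≈ 0.32.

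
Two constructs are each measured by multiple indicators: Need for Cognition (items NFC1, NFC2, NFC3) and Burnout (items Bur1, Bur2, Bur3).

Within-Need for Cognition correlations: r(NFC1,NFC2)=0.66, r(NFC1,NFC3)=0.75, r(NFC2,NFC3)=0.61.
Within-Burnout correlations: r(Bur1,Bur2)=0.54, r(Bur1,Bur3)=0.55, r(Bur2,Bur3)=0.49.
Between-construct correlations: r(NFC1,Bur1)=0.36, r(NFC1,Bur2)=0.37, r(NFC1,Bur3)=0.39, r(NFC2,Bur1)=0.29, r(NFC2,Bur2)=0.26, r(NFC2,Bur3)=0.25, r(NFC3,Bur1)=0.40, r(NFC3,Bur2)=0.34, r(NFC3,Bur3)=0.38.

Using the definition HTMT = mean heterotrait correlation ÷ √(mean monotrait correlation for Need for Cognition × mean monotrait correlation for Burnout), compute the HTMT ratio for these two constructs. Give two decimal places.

0.57

Between-construct mean = 3.04/9 = 0.3378.
Mean within-NFC = 2.02/3 = 0.6733; mean within-Bur = 1.58/3 = 0.5267.
Geometric mean = √(0.6733 × 0.5267) = 0.5955.
HTMT = 0.3378 / 0.5955 = 0.57.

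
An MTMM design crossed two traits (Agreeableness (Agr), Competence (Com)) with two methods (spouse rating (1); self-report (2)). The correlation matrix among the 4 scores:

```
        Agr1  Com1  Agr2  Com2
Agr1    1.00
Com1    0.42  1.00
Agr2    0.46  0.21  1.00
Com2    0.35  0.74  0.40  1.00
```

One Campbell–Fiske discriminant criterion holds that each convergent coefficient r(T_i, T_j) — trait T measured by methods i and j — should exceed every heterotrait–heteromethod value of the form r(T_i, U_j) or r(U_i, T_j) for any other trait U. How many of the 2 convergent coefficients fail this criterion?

0

Each convergent coefficient versus the relevant comparison correlations:
Agr (methods 1·2): 0.46 vs {0.35, 0.21} → pass.
Com (methods 1·2): 0.74 vs {0.21, 0.35} → pass.
0 of 2 fail.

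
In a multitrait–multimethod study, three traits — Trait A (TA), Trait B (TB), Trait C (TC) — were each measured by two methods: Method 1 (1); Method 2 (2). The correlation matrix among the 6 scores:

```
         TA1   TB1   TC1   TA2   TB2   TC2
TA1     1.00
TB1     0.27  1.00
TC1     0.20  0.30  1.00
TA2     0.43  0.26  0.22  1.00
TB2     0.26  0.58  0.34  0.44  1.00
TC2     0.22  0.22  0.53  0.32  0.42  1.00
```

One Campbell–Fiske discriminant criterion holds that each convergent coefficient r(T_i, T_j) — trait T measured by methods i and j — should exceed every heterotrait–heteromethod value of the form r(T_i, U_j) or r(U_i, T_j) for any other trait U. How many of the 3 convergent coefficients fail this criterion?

0

Checking each validity diagonal entry against its comparison values:
TA (methods 1·2): 0.43 vs {0.26, 0.26, 0.22, 0.22} → pass.
TB (methods 1·2): 0.58 vs {0.26, 0.26, 0.22, 0.34} → pass.
TC (methods 1·2): 0.53 vs {0.22, 0.22, 0.34, 0.22} → pass.
0 of 3 fail.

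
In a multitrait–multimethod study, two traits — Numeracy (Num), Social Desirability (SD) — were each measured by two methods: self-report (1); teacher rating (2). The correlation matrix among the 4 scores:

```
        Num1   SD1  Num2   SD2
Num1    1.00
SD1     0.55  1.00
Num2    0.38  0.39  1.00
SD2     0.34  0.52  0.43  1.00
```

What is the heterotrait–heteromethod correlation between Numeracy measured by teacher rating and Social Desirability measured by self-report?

0.39

Different traits and methods: r(Num2, SD1) = 0.39.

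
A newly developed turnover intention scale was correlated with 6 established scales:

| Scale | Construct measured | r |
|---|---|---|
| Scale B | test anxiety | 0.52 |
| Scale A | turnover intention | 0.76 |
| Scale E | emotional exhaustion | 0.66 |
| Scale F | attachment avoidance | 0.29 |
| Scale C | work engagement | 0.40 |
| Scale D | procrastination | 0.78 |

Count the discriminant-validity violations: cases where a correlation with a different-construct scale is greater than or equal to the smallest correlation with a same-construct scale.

Convergent (same construct = turnover intention): Scale A.
Smallest convergent = 0.76. Discriminant values: 0.52, 0.66, 0.29, 0.40, 0.78; count ≥ 0.76 → 1.

1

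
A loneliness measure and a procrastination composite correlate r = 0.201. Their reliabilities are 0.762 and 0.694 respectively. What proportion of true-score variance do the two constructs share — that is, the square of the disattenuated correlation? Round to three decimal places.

0.076

Disattenuated r = 0.201 / √(0.762 × 0.694) = 0.201 / 0.7272 = 0.2764.
Shared true-score variance = 0.2764² = 0.0764 ≈ 0.076.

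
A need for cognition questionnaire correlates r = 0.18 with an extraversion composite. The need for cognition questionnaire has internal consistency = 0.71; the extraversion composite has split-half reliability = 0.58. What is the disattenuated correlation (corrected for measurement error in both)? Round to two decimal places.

0.28

r_true = r_obs / √(r_xx · r_yy) = 0.18 / √(0.71 × 0.58) = 0.18 / √0.4118 = 0.18 / 0.6417 ≈ 0.28.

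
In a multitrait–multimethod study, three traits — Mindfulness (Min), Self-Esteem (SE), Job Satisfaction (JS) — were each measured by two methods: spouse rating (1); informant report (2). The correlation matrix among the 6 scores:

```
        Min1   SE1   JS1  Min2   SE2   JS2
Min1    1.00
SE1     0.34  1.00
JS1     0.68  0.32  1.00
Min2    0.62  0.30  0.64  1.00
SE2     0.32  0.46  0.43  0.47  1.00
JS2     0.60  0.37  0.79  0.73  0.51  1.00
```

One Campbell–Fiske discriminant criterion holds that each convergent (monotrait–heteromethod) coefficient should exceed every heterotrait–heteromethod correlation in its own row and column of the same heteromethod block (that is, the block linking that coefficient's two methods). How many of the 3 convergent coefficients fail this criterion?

Convergent coefficients and their comparison sets:
Min (methods 1·2): 0.62 vs {0.32, 0.30, 0.60, 0.64} → fail.
SE (methods 1·2): 0.46 vs {0.30, 0.32, 0.37, 0.43} → pass.
JS (methods 1·2): 0.79 vs {0.64, 0.60, 0.43, 0.37} → pass.
1 of 3 fail.

1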